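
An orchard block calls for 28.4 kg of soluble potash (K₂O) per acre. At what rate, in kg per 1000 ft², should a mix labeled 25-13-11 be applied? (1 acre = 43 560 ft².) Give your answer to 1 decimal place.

5.9 kg of product per thousand sq ft

Product per acre = 28.4 / 11% = 258.182 kg.
Convert to per 1000 ft²: 258.182 × 0.0229568 = 5.92704 kg.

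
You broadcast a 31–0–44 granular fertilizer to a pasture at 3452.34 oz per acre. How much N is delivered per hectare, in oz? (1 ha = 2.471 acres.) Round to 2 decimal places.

2644.53 oz N per hectare

nitrogen per acre = 3452.34 × 31% = 1070.23 oz.
Convert to per hectare: 1070.23 × 2.471 = 2644.527 oz.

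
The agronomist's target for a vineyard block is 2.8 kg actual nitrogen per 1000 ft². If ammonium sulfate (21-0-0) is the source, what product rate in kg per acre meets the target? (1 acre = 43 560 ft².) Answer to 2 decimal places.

Product per 1000 ft² = 2.8 / 21% = 13.3333 kg.
Convert to per acre: 13.3333 × 43.56 = 580.8 kg.

580.80 kg of product per acre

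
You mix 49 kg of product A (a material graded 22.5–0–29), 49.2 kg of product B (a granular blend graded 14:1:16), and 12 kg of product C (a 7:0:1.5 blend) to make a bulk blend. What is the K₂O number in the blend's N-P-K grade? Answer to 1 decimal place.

20.2% K₂O

Total mass = 49 + 49.2 + 12 = 110.2 kg.
K₂O mass = 29%×49 + 16%×49.2 + 1.5%×12 = 22.262 kg.
% K₂O = 22.262 / 110.2 = 20.2015%.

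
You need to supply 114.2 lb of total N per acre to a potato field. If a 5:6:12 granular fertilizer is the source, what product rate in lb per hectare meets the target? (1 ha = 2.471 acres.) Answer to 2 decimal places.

5643.76 lb of product per hectare

Product per acre = 114.2 / 5% = 2284 lb.
Convert to per hectare: 2284 × 2.471 = 5643.764 lb.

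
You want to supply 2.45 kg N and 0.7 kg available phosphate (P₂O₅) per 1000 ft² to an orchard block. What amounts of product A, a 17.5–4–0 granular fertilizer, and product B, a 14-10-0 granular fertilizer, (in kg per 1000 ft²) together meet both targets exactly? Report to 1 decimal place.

12.4 kg product A, 2.1 kg product B

Per-1000 ft² balance (a = product A, b = product B):
N: 0.175·a + 0.14·b = 2.45
P₂O₅: 0.04·a + 0.1·b = 0.7
Solving simultaneously: a = 12.3529, b = 2.05882.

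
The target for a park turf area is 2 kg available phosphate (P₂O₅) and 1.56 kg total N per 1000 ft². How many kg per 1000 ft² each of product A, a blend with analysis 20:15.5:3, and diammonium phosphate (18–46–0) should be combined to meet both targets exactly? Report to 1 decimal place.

Per-1000 ft² balance (a = product A, b = diammonium phosphate):
P₂O₅: 0.155·a + 0.46·b = 2
N: 0.2·a + 0.18·b = 1.56
From row1: a = (2 − 0.46·b) / 0.155.
Into row2: 0.2·(2 − 0.46·b)/0.155 + 0.18·b = 1.56 → b = 2.46802, a = 5.57878.

5.6 kg product A, 2.5 kg diammonium phosphate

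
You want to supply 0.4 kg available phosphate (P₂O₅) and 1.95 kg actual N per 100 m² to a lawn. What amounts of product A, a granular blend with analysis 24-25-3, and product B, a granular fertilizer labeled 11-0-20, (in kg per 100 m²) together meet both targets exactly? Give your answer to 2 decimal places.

Per-100 m² balance (a = product A, b = product B):
P₂O₅: 0.25·a + 0·b = 0.4
N: 0.24·a + 0.11·b = 1.95
Eliminate a: (row1) − 0.25/0.24·(row2) → -0.114583·b = -1.63125, so b = 14.2364.
Back-substitute: a = (0.4 − 0·14.2364) / 0.25 = 1.6.

1.60 kg product A, 14.24 kg product B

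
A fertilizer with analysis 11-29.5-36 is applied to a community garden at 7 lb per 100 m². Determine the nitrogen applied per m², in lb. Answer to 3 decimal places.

0.008 lb N per sq m

nitrogen per 100 m² = 7 × 11% = 0.77 lb.
Convert to per m²: 0.77 × 0.01 = 0.0077 lb.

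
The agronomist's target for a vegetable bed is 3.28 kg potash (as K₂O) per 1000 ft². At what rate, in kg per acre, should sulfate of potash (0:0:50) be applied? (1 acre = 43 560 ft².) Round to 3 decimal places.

Product per 1000 ft² = 3.28 / 50% = 6.56 kg.
Convert to per acre: 6.56 × 43.56 = 285.7536 kg.

285.754 kg of product per acre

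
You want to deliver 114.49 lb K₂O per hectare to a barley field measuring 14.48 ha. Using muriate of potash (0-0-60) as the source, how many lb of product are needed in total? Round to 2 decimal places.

Product per hectare = 114.49 / 60% = 190.817 lb.
Total product = 190.817 × 14.48 = 2763.025 lb.

2763.03 lb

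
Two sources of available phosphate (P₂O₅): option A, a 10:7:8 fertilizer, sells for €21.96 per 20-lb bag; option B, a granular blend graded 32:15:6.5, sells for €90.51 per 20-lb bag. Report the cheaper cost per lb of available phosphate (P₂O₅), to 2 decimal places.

€15.69 per lb P₂O₅ (option A)

option A: P₂O₅ per bag = 20 × 7% = 1.4 lb; cost = 21.96 / 1.4 = €15.6857/lb P₂O₅.
option B: P₂O₅ per bag = 20 × 15% = 3 lb; cost = 90.51 / 3 = €30.1700/lb P₂O₅.
option A is cheaper.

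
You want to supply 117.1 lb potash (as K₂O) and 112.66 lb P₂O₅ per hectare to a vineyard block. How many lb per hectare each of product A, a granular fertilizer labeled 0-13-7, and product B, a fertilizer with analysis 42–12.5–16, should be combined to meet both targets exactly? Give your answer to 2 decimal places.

Let a = lb of product A, b = lb of product B (per hectare).
K₂O: 0.07·a + 0.16·b = 117.1
P₂O₅: 0.13·a + 0.125·b = 112.66
From row1: a = (117.1 − 0.16·b) / 0.07.
Into row2: 0.13·(117.1 − 0.16·b)/0.07 + 0.125·b = 112.66 → b = 608.863, a = 281.1701.

281.17 lb product A, 608.86 lb product B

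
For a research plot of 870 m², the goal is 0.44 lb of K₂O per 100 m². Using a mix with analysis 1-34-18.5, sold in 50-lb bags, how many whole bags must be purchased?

1 bags

Product per 100 m² = 0.44 / 18.5% = 2.37838 lb.
Total product = 2.37838 × 870 / 100 = 20.6919 lb.
Bags = ⌈20.6919 / 50⌉ = 1.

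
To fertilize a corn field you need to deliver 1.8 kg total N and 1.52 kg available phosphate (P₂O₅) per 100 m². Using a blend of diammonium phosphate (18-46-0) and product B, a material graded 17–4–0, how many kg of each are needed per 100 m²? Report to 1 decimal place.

2.6 kg diammonium phosphate, 7.8 kg product B

With a, b = kg per 100 m² of diammonium phosphate and product B:
N: 0.18·a + 0.17·b = 1.8
P₂O₅: 0.46·a + 0.04·b = 1.52
Eliminate a: (row1) − 0.18/0.46·(row2) → 0.154348·b = 1.20522, so b = 7.80845.
Back-substitute: a = (1.8 − 0.17·7.80845) / 0.18 = 2.62535.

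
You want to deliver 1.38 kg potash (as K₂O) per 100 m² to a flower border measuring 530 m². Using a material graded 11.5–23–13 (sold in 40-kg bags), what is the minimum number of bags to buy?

2 bags

Product per 100 m² = 1.38 / 13% = 10.6154 kg.
Total product = 10.6154 × 530 / 100 = 56.2615 kg.
Bags = ⌈56.2615 / 40⌉ = 2.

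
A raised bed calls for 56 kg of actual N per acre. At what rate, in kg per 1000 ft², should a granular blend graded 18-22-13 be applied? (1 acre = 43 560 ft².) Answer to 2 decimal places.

7.14 kg of product per thousand sq ft

Product per acre = 56 / 18% = 311.111 kg.
Convert to per 1000 ft²: 311.111 × 0.0229568 = 7.14213 kg.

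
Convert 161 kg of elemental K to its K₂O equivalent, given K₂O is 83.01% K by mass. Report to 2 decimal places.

193.95 kg K₂O

K₂O = 161 / 0.8301 = 193.953 kg.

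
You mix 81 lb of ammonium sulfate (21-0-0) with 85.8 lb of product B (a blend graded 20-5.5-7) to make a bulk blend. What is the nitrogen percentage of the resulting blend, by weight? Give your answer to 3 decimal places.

Total mass = 81 + 85.8 = 166.8 lb.
N mass = 21%×81 + 20%×85.8 = 34.17 lb.
% N = 34.17 / 166.8 = 20.4856%.

20.486% N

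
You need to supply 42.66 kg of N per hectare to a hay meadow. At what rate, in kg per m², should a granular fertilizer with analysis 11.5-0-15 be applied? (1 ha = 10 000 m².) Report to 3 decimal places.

0.037 kg of product per sq m

Product per hectare = 42.66 / 11.5% = 370.957 kg.
Convert to per m²: 370.957 × 0.0001 = 0.0370957 kg.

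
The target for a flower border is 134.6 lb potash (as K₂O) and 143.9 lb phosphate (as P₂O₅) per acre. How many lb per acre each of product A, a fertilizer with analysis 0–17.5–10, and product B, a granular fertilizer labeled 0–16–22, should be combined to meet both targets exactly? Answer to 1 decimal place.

449.9 lb product A, 407.3 lb product B

Let a = lb of product A, b = lb of product B (per acre).
K₂O: 0.1·a + 0.22·b = 134.6
P₂O₅: 0.175·a + 0.16·b = 143.9
Eliminate a: (row1) − 0.1/0.175·(row2) → 0.128571·b = 52.3714, so b = 407.333.
Back-substitute: a = (134.6 − 0.22·407.333) / 0.1 = 449.867.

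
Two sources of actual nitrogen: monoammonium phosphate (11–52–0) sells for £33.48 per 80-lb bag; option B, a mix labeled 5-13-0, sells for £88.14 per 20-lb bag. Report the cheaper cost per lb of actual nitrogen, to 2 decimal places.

£3.80 per lb N (monoammonium phosphate)

monoammonium phosphate: N per bag = 80 × 11% = 8.8 lb; cost = 33.48 / 8.8 = £3.8045/lb N.
option B: N per bag = 20 × 5% = 1 lb; cost = 88.14 / 1 = £88.1400/lb N.
monoammonium phosphate is cheaper.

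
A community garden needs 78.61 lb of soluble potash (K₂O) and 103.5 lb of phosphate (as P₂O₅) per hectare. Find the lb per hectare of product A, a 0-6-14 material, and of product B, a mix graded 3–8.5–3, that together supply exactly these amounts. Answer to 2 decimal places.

Per-hectare balance (a = product A, b = product B):
K₂O: 0.14·a + 0.03·b = 78.61
P₂O₅: 0.06·a + 0.085·b = 103.5
Solving simultaneously: a = 354.144, b = 967.663.

354.14 lb product A, 967.66 lb product B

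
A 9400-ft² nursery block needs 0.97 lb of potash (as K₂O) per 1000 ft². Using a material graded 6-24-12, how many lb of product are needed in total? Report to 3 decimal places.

75.983 lb

Product per 1000 ft² = 0.97 / 12% = 8.08333 lb.
Total product = 8.08333 × 9400 / 1000 = 75.9833 lb.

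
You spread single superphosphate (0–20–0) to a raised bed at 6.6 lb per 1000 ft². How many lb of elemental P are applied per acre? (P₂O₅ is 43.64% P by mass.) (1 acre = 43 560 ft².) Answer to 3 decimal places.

P₂O₅ per 1000 ft² = 6.6 × 20% = 1.32 lb.
Elemental P = 1.32 × 0.4364 = 0.576048 lb per 1000 ft².
Convert to per acre: 0.576048 × 43.56 = 25.0927 lb.

25.093 lb P per acre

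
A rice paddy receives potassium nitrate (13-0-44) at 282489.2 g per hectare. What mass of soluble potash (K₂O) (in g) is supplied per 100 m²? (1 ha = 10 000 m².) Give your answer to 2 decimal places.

K₂O per hectare = 282489.2 × 44% = 124295 g.
Convert to per 100 m²: 124295 × 0.01 = 1242.952 g.

1242.95 g K₂O per hundred sq m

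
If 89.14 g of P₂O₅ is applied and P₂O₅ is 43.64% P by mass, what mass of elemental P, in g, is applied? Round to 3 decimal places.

P = 89.14 × 0.4364 = 38.9007 g.

38.901 g P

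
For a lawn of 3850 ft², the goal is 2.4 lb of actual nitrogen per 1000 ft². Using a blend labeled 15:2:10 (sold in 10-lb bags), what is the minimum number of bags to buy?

7 bags

Product per 1000 ft² = 2.4 / 15% = 16 lb.
Total product = 16 × 3850 / 1000 = 61.6 lb.
Bags = ⌈61.6 / 10⌉ = 7.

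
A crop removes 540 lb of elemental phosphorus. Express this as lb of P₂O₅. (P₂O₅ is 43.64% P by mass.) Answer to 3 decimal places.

P₂O₅ = 540 / 0.4364 = 1237.3969 lb.

1237.397 lb P₂O₅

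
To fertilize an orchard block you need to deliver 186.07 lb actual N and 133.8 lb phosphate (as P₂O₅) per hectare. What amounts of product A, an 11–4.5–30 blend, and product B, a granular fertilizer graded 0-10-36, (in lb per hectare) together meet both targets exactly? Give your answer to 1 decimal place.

Let a = lb of product A, b = lb of product B (per hectare).
N: 0.11·a + 0·b = 186.07
P₂O₅: 0.045·a + 0.1·b = 133.8
Solving simultaneously: a = 1691.545, b = 576.805.

1691.5 lb product A, 576.8 lb product B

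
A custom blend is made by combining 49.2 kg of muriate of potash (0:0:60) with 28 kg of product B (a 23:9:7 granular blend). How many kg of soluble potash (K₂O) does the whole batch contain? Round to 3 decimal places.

K₂O mass = 60%×49.2 + 7%×28 = 31.48 kg.

31.480 kg K₂O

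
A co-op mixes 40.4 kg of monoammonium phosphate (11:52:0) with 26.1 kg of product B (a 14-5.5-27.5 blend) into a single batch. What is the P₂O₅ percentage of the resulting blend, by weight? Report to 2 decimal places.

33.75% P₂O₅

Total mass = 40.4 + 26.1 = 66.5 kg.
P₂O₅ mass = 52%×40.4 + 5.5%×26.1 = 22.4435 kg.
% P₂O₅ = 22.4435 / 66.5 = 33.7496%.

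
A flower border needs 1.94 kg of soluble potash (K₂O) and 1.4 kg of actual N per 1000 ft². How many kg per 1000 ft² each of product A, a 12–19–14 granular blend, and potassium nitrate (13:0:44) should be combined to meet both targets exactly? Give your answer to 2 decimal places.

10.51 kg product A, 1.06 kg potassium nitrate

Per-1000 ft² balance (a = product A, b = potassium nitrate):
K₂O: 0.14·a + 0.44·b = 1.94
N: 0.12·a + 0.13·b = 1.4
Solving simultaneously: a = 10.5145, b = 1.06358.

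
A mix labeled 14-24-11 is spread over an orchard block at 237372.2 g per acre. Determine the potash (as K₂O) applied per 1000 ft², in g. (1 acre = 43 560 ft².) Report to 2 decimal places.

K₂O per acre = 237372.2 × 11% = 26110.9 g.
Convert to per 1000 ft²: 26110.9 × 0.0229568 = 599.4247 g.

599.42 g K₂O per thousand sq ft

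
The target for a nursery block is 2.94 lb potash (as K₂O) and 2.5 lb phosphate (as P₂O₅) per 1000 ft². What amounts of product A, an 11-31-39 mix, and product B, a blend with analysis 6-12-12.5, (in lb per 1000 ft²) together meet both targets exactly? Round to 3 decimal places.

5.006 lb product A, 7.901 lb product B

Let a = lb of product A, b = lb of product B (per 1000 ft²).
K₂O: 0.39·a + 0.125·b = 2.94
P₂O₅: 0.31·a + 0.12·b = 2.5
Eliminate b: (row1) − 0.125/0.12·(row2) → 0.0670833·a = 0.335833, so a = 5.00621.
Then b = (2.5 − 0.31·5.00621) / 0.12 = 7.90062.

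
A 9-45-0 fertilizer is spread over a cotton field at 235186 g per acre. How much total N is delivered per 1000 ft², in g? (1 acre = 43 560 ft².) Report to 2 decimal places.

485.92 g N per thousand sq ft

nitrogen per acre = 235186 × 9% = 21166.7 g.
Convert to per 1000 ft²: 21166.7 × 0.0229568 = 485.921 g.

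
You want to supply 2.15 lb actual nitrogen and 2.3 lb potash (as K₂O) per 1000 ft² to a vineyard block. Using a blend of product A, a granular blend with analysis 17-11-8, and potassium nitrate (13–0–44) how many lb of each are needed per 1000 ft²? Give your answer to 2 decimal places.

Per-1000 ft² balance (a = product A, b = potassium nitrate):
N: 0.17·a + 0.13·b = 2.15
K₂O: 0.08·a + 0.44·b = 2.3
Solving simultaneously: a = 10.0466, b = 3.40062.

10.05 lb product A, 3.40 lb potassium nitrate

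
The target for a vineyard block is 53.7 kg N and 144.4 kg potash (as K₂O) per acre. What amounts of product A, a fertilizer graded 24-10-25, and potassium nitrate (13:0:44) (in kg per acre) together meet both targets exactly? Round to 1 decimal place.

66.4 kg product A, 290.4 kg potassium nitrate

With a, b = kg per acre of product A and potassium nitrate:
N: 0.24·a + 0.13·b = 53.7
K₂O: 0.25·a + 0.44·b = 144.4
Eliminate a: (row1) − 0.24/0.25·(row2) → -0.2924·b = -84.924, so b = 290.438.
Back-substitute: a = (53.7 − 0.13·290.438) / 0.24 = 66.4295.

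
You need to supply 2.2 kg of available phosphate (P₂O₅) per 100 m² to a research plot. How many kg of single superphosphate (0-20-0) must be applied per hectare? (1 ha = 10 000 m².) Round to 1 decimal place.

1100.0 kg of product per hectare

Product per 100 m² = 2.2 / 20% = 11 kg.
Convert to per hectare: 11 × 100 = 1100 kg.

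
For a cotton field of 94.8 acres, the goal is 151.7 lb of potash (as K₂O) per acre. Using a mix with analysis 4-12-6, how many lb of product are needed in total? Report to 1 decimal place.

Product per acre = 151.7 / 6% = 2528.33 lb.
Total product = 2528.33 × 94.8 = 239686 lb.

239686.0 lb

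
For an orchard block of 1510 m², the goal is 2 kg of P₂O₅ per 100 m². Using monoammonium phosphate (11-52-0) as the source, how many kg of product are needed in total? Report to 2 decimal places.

58.08 kg

Product per 100 m² = 2 / 52% = 3.84615 kg.
Total product = 3.84615 × 1510 / 100 = 58.0769 kg.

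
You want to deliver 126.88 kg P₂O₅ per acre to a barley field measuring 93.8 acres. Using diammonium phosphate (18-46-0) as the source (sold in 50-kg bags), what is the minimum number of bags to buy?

518 bags

Product per acre = 126.88 / 46% = 275.826 kg.
Total product = 275.826 × 93.8 = 25872.5 kg.
Bags = ⌈25872.5 / 50⌉ = 518.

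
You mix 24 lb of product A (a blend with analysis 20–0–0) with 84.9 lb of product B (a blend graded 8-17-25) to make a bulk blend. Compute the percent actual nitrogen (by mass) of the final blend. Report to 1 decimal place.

Total mass = 24 + 84.9 = 108.9 lb.
N mass = 20%×24 + 8%×84.9 = 11.592 lb.
% N = 11.592 / 108.9 = 10.6446%.

10.6% N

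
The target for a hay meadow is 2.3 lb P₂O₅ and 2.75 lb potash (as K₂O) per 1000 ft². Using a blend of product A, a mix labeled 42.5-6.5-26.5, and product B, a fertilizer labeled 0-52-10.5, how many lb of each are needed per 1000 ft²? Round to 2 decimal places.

Let a = lb of product A, b = lb of product B (per 1000 ft²).
P₂O₅: 0.065·a + 0.52·b = 2.3
K₂O: 0.265·a + 0.105·b = 2.75
From row1: a = (2.3 − 0.52·b) / 0.065.
Into row2: 0.265·(2.3 − 0.52·b)/0.065 + 0.105·b = 2.75 → b = 3.2888, a = 9.07425.

9.07 lb product A, 3.29 lb product B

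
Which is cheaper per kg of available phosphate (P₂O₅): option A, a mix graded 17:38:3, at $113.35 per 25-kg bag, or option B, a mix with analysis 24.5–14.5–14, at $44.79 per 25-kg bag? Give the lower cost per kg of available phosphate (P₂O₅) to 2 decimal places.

$11.93 per kg P₂O₅ (option A)

option A: P₂O₅ per bag = 25 × 38% = 9.5 kg; cost = 113.35 / 9.5 = $11.9316/kg P₂O₅.
option B: P₂O₅ per bag = 25 × 14.5% = 3.625 kg; cost = 44.79 / 3.625 = $12.3559/kg P₂O₅.
option A is cheaper.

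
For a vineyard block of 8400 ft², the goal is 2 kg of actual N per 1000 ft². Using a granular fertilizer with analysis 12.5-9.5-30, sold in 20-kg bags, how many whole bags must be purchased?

7 bags

Product per 1000 ft² = 2 / 12.5% = 16 kg.
Total product = 16 × 8400 / 1000 = 134.4 kg.
Bags = ⌈134.4 / 20⌉ = 7.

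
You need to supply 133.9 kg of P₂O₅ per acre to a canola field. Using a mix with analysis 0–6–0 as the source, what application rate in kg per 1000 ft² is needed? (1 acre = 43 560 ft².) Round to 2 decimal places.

51.23 kg of product per thousand sq ft

Product per acre = 133.9 / 6% = 2231.67 kg.
Convert to per 1000 ft²: 2231.67 × 0.0229568 = 51.232 kg.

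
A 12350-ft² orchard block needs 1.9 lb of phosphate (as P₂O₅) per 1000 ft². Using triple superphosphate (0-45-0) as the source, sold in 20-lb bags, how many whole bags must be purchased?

Product per 1000 ft² = 1.9 / 45% = 4.22222 lb.
Total product = 4.22222 × 12350 / 1000 = 52.1444 lb.
Bags = ⌈52.1444 / 20⌉ = 3.

3 bags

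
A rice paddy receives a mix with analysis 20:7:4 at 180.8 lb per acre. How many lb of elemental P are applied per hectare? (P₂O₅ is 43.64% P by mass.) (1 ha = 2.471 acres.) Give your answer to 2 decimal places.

13.65 lb P per hectare

P₂O₅ per acre = 180.8 × 7% = 12.656 lb.
Elemental P = 12.656 × 0.4364 = 5.52308 lb per acre.
Convert to per hectare: 5.52308 × 2.471 = 13.6475 lb.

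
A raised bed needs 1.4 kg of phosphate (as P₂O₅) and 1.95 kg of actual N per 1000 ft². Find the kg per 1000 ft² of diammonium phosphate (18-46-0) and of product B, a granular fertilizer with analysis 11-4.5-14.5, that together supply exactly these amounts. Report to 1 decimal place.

Let a = kg of diammonium phosphate, b = kg of product B (per 1000 ft²).
P₂O₅: 0.46·a + 0.045·b = 1.4
N: 0.18·a + 0.11·b = 1.95
Eliminate b: (row1) − 0.045/0.11·(row2) → 0.386364·a = 0.602273, so a = 1.55882.
Then b = (1.95 − 0.18·1.55882) / 0.11 = 15.1765.

1.6 kg diammonium phosphate, 15.2 kg product B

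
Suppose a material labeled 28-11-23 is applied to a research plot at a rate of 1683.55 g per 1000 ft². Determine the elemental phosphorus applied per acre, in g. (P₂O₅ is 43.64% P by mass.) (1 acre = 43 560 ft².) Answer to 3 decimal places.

3520.394 g P per acre

P₂O₅ per 1000 ft² = 1683.55 × 11% = 185.19 g.
Elemental P = 185.19 × 0.4364 = 80.8171 g per 1000 ft².
Convert to per acre: 80.8171 × 43.56 = 3520.3944 g.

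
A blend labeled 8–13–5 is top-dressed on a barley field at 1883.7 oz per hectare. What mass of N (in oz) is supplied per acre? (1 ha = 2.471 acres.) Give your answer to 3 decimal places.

nitrogen per hectare = 1883.7 × 8% = 150.696 oz.
Convert to per acre: 150.696 × 0.404694 = 60.9858 oz.

60.986 oz N per acre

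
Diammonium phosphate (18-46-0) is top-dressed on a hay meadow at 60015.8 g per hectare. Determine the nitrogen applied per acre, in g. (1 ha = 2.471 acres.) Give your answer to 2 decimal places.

4371.85 g N per acre

nitrogen per hectare = 60015.8 × 18% = 10802.8 g.
Convert to per acre: 10802.8 × 0.404694 = 4371.851 g.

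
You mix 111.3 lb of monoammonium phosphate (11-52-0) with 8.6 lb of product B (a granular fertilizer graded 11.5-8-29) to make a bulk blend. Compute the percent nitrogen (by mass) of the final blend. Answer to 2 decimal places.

11.04% N

Total mass = 111.3 + 8.6 = 119.9 lb.
N mass = 11%×111.3 + 11.5%×8.6 = 13.232 lb.
% N = 13.232 / 119.9 = 11.0359%.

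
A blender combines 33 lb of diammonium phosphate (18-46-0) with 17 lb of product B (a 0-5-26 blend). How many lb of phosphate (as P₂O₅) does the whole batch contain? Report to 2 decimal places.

P₂O₅ mass = 46%×33 + 5%×17 = 16.03 lb.

16.03 lb P₂O₅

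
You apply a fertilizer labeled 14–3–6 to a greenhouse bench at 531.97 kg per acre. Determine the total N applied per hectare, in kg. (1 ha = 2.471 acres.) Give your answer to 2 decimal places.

nitrogen per acre = 531.97 × 14% = 74.4758 kg.
Convert to per hectare: 74.4758 × 2.471 = 184.0297 kg.

184.03 kg N per hectare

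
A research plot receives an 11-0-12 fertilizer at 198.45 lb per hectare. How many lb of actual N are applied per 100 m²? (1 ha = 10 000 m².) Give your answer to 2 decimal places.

nitrogen per hectare = 198.45 × 11% = 21.8295 lb.
Convert to per 100 m²: 21.8295 × 0.01 = 0.218295 lb.

0.22 lb N per hundred sq m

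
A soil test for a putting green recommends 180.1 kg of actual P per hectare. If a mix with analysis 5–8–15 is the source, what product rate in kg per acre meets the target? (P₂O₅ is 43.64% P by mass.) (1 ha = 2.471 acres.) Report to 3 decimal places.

As P₂O₅: 180.1 / 0.4364 = 412.695 kg per hectare.
Product per hectare = 412.695 / 8% = 5158.68 kg.
Convert to per acre: 5158.68 × 0.404694 = 2087.6911 kg.

2087.691 kg of product per acre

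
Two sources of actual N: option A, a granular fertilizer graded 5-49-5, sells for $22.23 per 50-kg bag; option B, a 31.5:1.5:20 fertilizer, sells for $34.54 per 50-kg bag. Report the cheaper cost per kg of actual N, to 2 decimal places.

$2.19 per kg N (option B)

option A: N per bag = 50 × 5% = 2.5 kg; cost = 22.23 / 2.5 = $8.8920/kg N.
option B: N per bag = 50 × 31.5% = 15.75 kg; cost = 34.54 / 15.75 = $2.1930/kg N.
option B is cheaper.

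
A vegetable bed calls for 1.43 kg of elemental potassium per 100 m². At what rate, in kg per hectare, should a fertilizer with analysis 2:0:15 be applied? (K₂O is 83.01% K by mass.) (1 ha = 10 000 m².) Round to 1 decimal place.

As K₂O: 1.43 / 0.8301 = 1.72268 kg per 100 m².
Product per 100 m² = 1.72268 / 15% = 11.4846 kg.
Convert to per hectare: 11.4846 × 100 = 1148.46 kg.

1148.5 kg of product per hectare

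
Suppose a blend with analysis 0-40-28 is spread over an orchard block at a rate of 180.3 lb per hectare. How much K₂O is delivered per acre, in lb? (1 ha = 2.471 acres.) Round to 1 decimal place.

K₂O per hectare = 180.3 × 28% = 50.484 lb.
Convert to per acre: 50.484 × 0.404694 = 20.4306 lb.

20.4 lb K₂O per acre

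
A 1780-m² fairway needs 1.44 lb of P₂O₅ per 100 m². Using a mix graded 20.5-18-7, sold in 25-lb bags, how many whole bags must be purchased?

6 bags

Product per 100 m² = 1.44 / 18% = 8 lb.
Total product = 8 × 1780 / 100 = 142.4 lb.
Bags = ⌈142.4 / 25⌉ = 6.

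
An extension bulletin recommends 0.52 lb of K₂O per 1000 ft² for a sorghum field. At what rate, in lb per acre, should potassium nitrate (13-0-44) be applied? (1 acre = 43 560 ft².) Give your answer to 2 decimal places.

Product per 1000 ft² = 0.52 / 44% = 1.18182 lb.
Convert to per acre: 1.18182 × 43.56 = 51.48 lb.

51.48 lb of product per acre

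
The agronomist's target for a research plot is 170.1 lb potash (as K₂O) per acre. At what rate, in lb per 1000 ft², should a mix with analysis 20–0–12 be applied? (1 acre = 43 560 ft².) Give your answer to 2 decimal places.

Product per acre = 170.1 / 12% = 1417.5 lb.
Convert to per 1000 ft²: 1417.5 × 0.0229568 = 32.5413 lb.

32.54 lb of product per thousand sq ft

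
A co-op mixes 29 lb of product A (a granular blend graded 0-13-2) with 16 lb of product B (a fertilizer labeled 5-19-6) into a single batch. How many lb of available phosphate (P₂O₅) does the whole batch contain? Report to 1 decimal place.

P₂O₅ mass = 13%×29 + 19%×16 = 6.81 lb.

6.8 lb P₂O₅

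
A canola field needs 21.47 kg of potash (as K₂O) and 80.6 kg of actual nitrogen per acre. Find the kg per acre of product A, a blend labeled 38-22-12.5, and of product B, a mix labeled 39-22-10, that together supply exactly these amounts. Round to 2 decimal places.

29.14 kg product A, 178.27 kg product B

Let a = kg of product A, b = kg of product B (per acre).
K₂O: 0.125·a + 0.1·b = 21.47
N: 0.38·a + 0.39·b = 80.6
From row1: a = (21.47 − 0.1·b) / 0.125.
Into row2: 0.38·(21.47 − 0.1·b)/0.125 + 0.39·b = 80.6 → b = 178.2698, a = 29.1442.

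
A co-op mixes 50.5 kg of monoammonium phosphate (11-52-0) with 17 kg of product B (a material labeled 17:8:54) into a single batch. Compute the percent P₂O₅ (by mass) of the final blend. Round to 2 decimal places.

40.92% P₂O₅

Total mass = 50.5 + 17 = 67.5 kg.
P₂O₅ mass = 52%×50.5 + 8%×17 = 27.62 kg.
% P₂O₅ = 27.62 / 67.5 = 40.9185%.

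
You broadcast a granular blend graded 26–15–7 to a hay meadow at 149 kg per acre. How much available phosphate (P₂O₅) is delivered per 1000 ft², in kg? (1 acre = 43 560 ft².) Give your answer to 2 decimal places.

0.51 kg P₂O₅ per thousand sq ft

P₂O₅ per acre = 149 × 15% = 22.35 kg.
Convert to per 1000 ft²: 22.35 × 0.0229568 = 0.513085 kg.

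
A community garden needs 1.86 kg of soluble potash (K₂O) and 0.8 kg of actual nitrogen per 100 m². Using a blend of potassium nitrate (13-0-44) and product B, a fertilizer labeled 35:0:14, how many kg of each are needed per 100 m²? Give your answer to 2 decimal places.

Per-100 m² balance (a = potassium nitrate, b = product B):
K₂O: 0.44·a + 0.14·b = 1.86
N: 0.13·a + 0.35·b = 0.8
Eliminate b: (row1) − 0.14/0.35·(row2) → 0.388·a = 1.54, so a = 3.96907.
Then b = (0.8 − 0.13·3.96907) / 0.35 = 0.811487.

3.97 kg potassium nitrate, 0.81 kg product B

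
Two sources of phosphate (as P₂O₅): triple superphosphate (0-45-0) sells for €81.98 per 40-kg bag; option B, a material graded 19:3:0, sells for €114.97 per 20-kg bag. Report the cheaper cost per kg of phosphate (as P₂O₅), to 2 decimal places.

€4.55 per kg P₂O₅ (triple superphosphate)

triple superphosphate: P₂O₅ per bag = 40 × 45% = 18 kg; cost = 81.98 / 18 = €4.5544/kg P₂O₅.
option B: P₂O₅ per bag = 20 × 3% = 0.6 kg; cost = 114.97 / 0.6 = €191.6167/kg P₂O₅.
triple superphosphate is cheaper.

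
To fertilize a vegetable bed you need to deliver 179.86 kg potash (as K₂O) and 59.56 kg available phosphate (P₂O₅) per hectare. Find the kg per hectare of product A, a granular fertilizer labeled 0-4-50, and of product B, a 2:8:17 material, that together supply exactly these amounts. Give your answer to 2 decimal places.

Per-hectare balance (a = product A, b = product B):
K₂O: 0.5·a + 0.17·b = 179.86
P₂O₅: 0.04·a + 0.08·b = 59.56
Eliminate a: (row1) − 0.5/0.04·(row2) → -0.83·b = -564.64, so b = 680.289.
Back-substitute: a = (179.86 − 0.17·680.289) / 0.5 = 128.422.

128.42 kg product A, 680.29 kg product B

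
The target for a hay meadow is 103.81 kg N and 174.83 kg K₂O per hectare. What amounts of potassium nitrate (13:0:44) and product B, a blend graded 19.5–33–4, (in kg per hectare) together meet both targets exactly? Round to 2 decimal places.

With a, b = kg per hectare of potassium nitrate and product B:
N: 0.13·a + 0.195·b = 103.81
K₂O: 0.44·a + 0.04·b = 174.83
Eliminate b: (row1) − 0.195/0.04·(row2) → -2.015·a = -748.486, so a = 371.457.
Then b = (174.83 − 0.44·371.457) / 0.04 = 284.721.

371.46 kg potassium nitrate, 284.72 kg product B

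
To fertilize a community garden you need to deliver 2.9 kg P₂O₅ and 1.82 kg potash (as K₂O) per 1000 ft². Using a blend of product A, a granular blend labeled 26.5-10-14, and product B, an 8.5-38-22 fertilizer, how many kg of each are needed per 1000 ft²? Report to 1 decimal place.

1.7 kg product A, 7.2 kg product B

Let a = kg of product A, b = kg of product B (per 1000 ft²).
P₂O₅: 0.1·a + 0.38·b = 2.9
K₂O: 0.14·a + 0.22·b = 1.82
Eliminate a: (row1) − 0.1/0.14·(row2) → 0.222857·b = 1.6, so b = 7.17949.
Back-substitute: a = (2.9 − 0.38·7.17949) / 0.1 = 1.71795.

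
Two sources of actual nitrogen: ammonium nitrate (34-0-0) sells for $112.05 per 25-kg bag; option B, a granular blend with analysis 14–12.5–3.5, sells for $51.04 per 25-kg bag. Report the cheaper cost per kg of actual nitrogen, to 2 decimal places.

$13.18 per kg N (ammonium nitrate)

ammonium nitrate: N per bag = 25 × 34% = 8.5 kg; cost = 112.05 / 8.5 = $13.1824/kg N.
option B: N per bag = 25 × 14% = 3.5 kg; cost = 51.04 / 3.5 = $14.5829/kg N.
ammonium nitrate is cheaper.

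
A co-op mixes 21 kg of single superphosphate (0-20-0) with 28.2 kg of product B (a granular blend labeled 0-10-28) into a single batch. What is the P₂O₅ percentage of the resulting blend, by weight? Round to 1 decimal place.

14.3% P₂O₅

Total mass = 21 + 28.2 = 49.2 kg.
P₂O₅ mass = 20%×21 + 10%×28.2 = 7.02 kg.
% P₂O₅ = 7.02 / 49.2 = 14.2683%.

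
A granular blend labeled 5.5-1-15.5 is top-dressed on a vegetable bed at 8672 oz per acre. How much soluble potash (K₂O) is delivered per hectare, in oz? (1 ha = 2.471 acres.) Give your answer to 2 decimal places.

K₂O per acre = 8672 × 15.5% = 1344.16 oz.
Convert to per hectare: 1344.16 × 2.471 = 3321.419 oz.

3321.42 oz K₂O per hectare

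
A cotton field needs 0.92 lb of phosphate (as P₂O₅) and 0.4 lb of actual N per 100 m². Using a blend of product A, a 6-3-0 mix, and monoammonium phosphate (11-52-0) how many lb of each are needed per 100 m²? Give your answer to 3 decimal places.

3.828 lb product A, 1.548 lb monoammonium phosphate

With a, b = lb per 100 m² of product A and monoammonium phosphate:
P₂O₅: 0.03·a + 0.52·b = 0.92
N: 0.06·a + 0.11·b = 0.4
From row1: a = (0.92 − 0.52·b) / 0.03.
Into row2: 0.06·(0.92 − 0.52·b)/0.03 + 0.11·b = 0.4 → b = 1.54839, a = 3.82796.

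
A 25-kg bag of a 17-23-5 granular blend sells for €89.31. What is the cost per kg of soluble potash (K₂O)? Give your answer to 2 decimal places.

K₂O in bag = 25 × 5% = 1.25 kg.
Cost per kg K₂O = €89.31 / 1.25 = €71.4480.

€71.45 per kg K₂O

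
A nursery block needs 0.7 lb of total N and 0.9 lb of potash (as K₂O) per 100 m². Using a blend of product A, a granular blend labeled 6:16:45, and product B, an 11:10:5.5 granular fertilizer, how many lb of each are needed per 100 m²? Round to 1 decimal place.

1.3 lb product A, 5.6 lb product B

Per-100 m² balance (a = product A, b = product B):
N: 0.06·a + 0.11·b = 0.7
K₂O: 0.45·a + 0.055·b = 0.9
Solving simultaneously: a = 1.30952, b = 5.64935.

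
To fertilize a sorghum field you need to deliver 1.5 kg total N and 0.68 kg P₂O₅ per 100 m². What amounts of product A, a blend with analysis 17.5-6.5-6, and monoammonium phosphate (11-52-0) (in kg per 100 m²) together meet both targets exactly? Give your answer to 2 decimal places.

8.41 kg product A, 0.26 kg monoammonium phosphate

Per-100 m² balance (a = product A, b = monoammonium phosphate):
N: 0.175·a + 0.11·b = 1.5
P₂O₅: 0.065·a + 0.52·b = 0.68
Eliminate b: (row1) − 0.11/0.52·(row2) → 0.16125·a = 1.35615, so a = 8.41026.
Then b = (0.68 − 0.065·8.41026) / 0.52 = 0.25641.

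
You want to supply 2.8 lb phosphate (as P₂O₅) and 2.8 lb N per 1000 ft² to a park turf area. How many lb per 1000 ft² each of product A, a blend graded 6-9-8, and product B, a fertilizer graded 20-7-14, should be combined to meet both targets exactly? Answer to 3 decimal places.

26.377 lb product A, 6.087 lb product B

Per-1000 ft² balance (a = product A, b = product B):
P₂O₅: 0.09·a + 0.07·b = 2.8
N: 0.06·a + 0.2·b = 2.8
Eliminate a: (row1) − 0.09/0.06·(row2) → -0.23·b = -1.4, so b = 6.08696.
Back-substitute: a = (2.8 − 0.07·6.08696) / 0.09 = 26.3768.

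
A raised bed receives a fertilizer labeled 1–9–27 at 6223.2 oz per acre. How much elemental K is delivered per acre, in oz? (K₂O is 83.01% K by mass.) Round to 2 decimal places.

K₂O per acre = 6223.2 × 27% = 1680.26 oz.
Elemental K = 1680.26 × 0.8301 = 1394.787 oz per acre.

1394.79 oz K per acre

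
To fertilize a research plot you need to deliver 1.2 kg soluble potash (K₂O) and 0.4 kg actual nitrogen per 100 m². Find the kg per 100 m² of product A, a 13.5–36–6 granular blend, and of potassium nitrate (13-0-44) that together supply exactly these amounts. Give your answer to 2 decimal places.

Per-100 m² balance (a = product A, b = potassium nitrate):
K₂O: 0.06·a + 0.44·b = 1.2
N: 0.135·a + 0.13·b = 0.4
Solving simultaneously: a = 0.387597, b = 2.67442.

0.39 kg product A, 2.67 kg potassium nitrate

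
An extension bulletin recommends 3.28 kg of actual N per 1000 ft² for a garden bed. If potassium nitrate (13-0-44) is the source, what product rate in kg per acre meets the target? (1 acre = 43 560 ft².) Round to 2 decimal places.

1099.05 kg of product per acre

Product per 1000 ft² = 3.28 / 13% = 25.2308 kg.
Convert to per acre: 25.2308 × 43.56 = 1099.052 kg.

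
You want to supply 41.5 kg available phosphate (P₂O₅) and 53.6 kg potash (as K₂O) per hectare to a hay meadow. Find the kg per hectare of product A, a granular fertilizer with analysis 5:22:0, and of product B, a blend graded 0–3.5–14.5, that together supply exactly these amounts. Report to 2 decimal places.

Per-hectare balance (a = product A, b = product B):
P₂O₅: 0.22·a + 0.035·b = 41.5
K₂O: 0·a + 0.145·b = 53.6
Solving simultaneously: a = 129.828, b = 369.655.

129.83 kg product A, 369.66 kg product B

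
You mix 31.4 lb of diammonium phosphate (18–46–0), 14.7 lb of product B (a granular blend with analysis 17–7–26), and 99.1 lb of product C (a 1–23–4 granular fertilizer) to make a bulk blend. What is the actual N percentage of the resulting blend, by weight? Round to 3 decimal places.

Total mass = 31.4 + 14.7 + 99.1 = 145.2 lb.
N mass = 18%×31.4 + 17%×14.7 + 1%×99.1 = 9.142 lb.
% N = 9.142 / 145.2 = 6.29614%.

6.296% N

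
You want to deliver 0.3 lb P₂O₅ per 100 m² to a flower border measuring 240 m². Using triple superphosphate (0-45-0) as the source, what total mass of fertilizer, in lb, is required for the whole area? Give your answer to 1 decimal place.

1.6 lb

Product per 100 m² = 0.3 / 45% = 0.666667 lb.
Total product = 0.666667 × 240 / 100 = 1.6 lb.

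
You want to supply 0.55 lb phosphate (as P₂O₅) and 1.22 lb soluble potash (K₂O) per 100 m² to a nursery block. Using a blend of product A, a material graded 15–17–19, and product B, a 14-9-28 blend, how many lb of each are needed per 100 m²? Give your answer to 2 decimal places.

1.45 lb product A, 3.37 lb product B

Per-100 m² balance (a = product A, b = product B):
P₂O₅: 0.17·a + 0.09·b = 0.55
K₂O: 0.19·a + 0.28·b = 1.22
Eliminate a: (row1) − 0.17/0.19·(row2) → -0.160526·b = -0.541579, so b = 3.37377.
Back-substitute: a = (0.55 − 0.09·3.37377) / 0.17 = 1.44918.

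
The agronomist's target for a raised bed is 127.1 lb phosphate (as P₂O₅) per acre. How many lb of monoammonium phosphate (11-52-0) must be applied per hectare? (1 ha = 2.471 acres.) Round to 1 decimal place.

604.0 lb of product per hectare

Product per acre = 127.1 / 52% = 244.423 lb.
Convert to per hectare: 244.423 × 2.471 = 603.969 lb.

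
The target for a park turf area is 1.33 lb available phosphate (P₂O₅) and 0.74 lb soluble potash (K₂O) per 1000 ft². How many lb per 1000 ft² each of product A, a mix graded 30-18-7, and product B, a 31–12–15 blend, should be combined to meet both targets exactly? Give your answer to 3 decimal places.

Let a = lb of product A, b = lb of product B (per 1000 ft²).
P₂O₅: 0.18·a + 0.12·b = 1.33
K₂O: 0.07·a + 0.15·b = 0.74
From row1: a = (1.33 − 0.12·b) / 0.18.
Into row2: 0.07·(1.33 − 0.12·b)/0.18 + 0.15·b = 0.74 → b = 2.15591, a = 5.95161.

5.952 lb product A, 2.156 lb product B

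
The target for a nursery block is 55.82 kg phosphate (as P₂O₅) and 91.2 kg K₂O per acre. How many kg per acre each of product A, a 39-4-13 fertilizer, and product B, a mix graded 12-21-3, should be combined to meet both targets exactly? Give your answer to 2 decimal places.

Let a = kg of product A, b = kg of product B (per acre).
P₂O₅: 0.04·a + 0.21·b = 55.82
K₂O: 0.13·a + 0.03·b = 91.2
Eliminate a: (row1) − 0.04/0.13·(row2) → 0.200769·b = 27.7585, so b = 138.261.
Back-substitute: a = (55.82 − 0.21·138.261) / 0.04 = 669.632.

669.63 kg product A, 138.26 kg product B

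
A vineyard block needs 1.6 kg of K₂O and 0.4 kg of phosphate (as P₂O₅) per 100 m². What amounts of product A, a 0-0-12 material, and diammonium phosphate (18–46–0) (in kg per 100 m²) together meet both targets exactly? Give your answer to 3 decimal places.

Per-100 m² balance (a = product A, b = diammonium phosphate):
K₂O: 0.12·a + 0·b = 1.6
P₂O₅: 0·a + 0.46·b = 0.4
Solving simultaneously: a = 13.3333, b = 0.869565.

13.333 kg product A, 0.870 kg diammonium phosphate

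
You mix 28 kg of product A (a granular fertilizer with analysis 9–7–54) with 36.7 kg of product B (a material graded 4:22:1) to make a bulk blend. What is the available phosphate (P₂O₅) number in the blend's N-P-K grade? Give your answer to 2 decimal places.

15.51% P₂O₅

Total mass = 28 + 36.7 = 64.7 kg.
P₂O₅ mass = 7%×28 + 22%×36.7 = 10.034 kg.
% P₂O₅ = 10.034 / 64.7 = 15.5085%.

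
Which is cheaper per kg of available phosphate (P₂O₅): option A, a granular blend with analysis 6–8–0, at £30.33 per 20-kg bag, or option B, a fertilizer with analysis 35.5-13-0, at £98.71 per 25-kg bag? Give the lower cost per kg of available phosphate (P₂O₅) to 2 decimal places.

£18.96 per kg P₂O₅ (option A)

option A: P₂O₅ per bag = 20 × 8% = 1.6 kg; cost = 30.33 / 1.6 = £18.9562/kg P₂O₅.
option B: P₂O₅ per bag = 25 × 13% = 3.25 kg; cost = 98.71 / 3.25 = £30.3723/kg P₂O₅.
option A is cheaper.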